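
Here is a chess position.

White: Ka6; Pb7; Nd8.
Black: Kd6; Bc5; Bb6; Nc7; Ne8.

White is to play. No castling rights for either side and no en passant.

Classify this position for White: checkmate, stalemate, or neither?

White to move; white king on a6.
In check: yes, from the black knight on c7.
King squares — a5: attacked by Bb6; b5: attacked by Nc7; b6: attacked by Bc5; a7: attacked by Bb6; b7: own pawn.
Legal moves for White: none.
In check with no legal moves → checkmate.

checkmate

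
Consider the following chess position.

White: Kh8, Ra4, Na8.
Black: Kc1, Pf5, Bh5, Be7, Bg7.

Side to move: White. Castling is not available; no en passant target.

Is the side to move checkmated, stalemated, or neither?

neither

White to move; white king on h8.
In check: yes, from the black bishop on g7.
Legal moves for White: Kg8, Kh7, Kxg7.
White is in check but has 3 legal moves → neither.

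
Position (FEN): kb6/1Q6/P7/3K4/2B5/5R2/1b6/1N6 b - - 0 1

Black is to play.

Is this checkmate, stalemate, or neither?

Black to move; black king on a8.
In check: yes, from the white queen on b7.
King squares — a7: attacked by Qb7; b7: attacked by Pa6; b8: own bishop.
Legal moves for Black: none.
In check with no legal moves → checkmate.

checkmate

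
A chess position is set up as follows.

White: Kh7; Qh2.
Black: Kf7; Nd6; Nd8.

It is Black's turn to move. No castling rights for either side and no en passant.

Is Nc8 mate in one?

no

After Nc8: white king on h7; in check: no.
White is not in check, so this cannot be checkmate.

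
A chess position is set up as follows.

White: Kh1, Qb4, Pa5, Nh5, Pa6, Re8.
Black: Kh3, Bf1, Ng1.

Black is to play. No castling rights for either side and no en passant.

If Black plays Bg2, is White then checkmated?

After Bg2: white king on h1; in check: yes, from the black bishop on g2.
White has 1 legal reply: Kxg1.
In check but a legal move exists → not checkmate.

no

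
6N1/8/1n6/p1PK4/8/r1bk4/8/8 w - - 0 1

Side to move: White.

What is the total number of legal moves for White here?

White to move; king on d5.
In check: yes, from the black knight on b6.
Legal moves: Ke6, Kd6, Kc6, cxb6.
Count: 4.

4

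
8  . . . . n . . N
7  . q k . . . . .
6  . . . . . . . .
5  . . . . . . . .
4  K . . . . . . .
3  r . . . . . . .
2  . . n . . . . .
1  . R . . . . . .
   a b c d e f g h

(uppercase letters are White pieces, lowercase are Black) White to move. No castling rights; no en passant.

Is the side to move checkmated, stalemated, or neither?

White to move; white king on a4.
In check: yes, from the black rook on a3.
King squares — a3: attacked by Nc2; b3: attacked by Ra3; b4: attacked by Nc2; a5: attacked by Ra3; b5: attacked by Qb7.
Legal moves for White: none.
In check with no legal moves → checkmate.

checkmate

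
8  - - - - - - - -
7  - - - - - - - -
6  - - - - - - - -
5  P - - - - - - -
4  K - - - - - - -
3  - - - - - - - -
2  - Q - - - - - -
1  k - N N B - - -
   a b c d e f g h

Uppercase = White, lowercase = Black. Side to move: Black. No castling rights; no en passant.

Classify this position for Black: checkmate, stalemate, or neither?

checkmate

Black to move; black king on a1.
In check: yes, from the white queen on b2.
King squares — b1: attacked by Qb2; a2: attacked by Nc1; b2: attacked by Nd1.
Legal moves for Black: none.
In check with no legal moves → checkmate.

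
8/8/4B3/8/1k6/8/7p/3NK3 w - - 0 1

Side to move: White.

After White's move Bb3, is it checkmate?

After Bb3: black king on b4; in check: no.
Black is not in check, so this cannot be checkmate.

no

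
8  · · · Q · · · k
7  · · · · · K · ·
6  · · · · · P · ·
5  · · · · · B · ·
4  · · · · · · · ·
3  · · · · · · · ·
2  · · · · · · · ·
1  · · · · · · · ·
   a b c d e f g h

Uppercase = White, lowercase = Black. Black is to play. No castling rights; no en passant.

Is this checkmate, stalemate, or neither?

checkmate

Black to move; black king on h8.
In check: yes, from the white queen on d8.
King squares — g7: attacked by Pf6; h7: attacked by Bf5; g8: attacked by Kf7.
Legal moves for Black: none.
In check with no legal moves → checkmate.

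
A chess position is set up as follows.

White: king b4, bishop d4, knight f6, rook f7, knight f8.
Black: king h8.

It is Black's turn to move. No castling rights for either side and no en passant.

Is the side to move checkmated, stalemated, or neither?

stalemate

Black to move; black king on h8.
In check: no.
King squares — g7: attacked by Rf7; h7: attacked by Nf6; g8: attacked by Nf6.
Legal moves for Black: none.
Not in check and no legal moves → stalemate.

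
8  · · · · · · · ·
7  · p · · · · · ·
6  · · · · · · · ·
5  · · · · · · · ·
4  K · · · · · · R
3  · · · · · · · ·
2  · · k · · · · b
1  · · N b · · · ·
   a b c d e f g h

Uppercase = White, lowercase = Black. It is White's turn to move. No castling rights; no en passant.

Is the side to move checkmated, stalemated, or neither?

White to move; white king on a4.
In check: no.
Legal moves for White include: Rh8, Rh7, Rh6, Rh5, Rg4, Rf4, Re4, Rd4, Rc4+, Rb4, Rh3, Rxh2+, Kb5, Ka5, Kb4, Ka3, Nd3, Nb3, ... (list truncated; more exist).
White has legal moves and is not in check → neither.

neither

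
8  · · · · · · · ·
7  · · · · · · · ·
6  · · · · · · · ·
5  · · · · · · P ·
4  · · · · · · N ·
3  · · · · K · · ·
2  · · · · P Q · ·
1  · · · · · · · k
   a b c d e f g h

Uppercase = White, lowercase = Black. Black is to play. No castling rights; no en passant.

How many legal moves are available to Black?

Black to move; king on h1.
In check: no.
Legal moves: none.
Count: 0.

0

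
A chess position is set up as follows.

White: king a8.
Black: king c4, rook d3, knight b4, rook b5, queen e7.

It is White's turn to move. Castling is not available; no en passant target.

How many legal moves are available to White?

0

White to move; king on a8.
In check: no.
Legal moves: none.
Count: 0.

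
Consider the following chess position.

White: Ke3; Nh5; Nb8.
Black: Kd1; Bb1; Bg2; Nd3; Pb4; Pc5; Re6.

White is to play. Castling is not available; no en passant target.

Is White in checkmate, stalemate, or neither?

White to move; white king on e3.
In check: yes, from the black rook on e6.
King squares — d2: attacked by Kd1; e2: attacked by Kd1; f2: attacked by Nd3; d3: attacked by Bb1; f3: attacked by Bg2; d4: attacked by Pc5; e4: attacked by Bg2; f4: attacked by Nd3.
Legal moves for White: none.
In check with no legal moves → checkmate.

checkmate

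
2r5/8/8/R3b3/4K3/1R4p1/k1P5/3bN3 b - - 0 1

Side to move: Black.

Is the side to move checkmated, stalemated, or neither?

checkmate

Black to move; black king on a2.
In check: yes, from the white rook on a5.
King squares — a1: attacked by Ra5; b1: attacked by Rb3; b2: attacked by Rb3; a3: attacked by Rb3; b3: attacked by Pc2.
Legal moves for Black: none.
In check with no legal moves → checkmate.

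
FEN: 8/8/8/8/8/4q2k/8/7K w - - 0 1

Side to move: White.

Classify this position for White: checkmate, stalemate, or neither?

stalemate

White to move; white king on h1.
In check: no.
King squares — g1: attacked by Qe3; g2: attacked by Kh3; h2: attacked by Kh3.
Legal moves for White: none.
Not in check and no legal moves → stalemate.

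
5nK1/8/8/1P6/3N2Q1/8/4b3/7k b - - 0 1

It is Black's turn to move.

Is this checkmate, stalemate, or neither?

Black to move; black king on h1.
In check: no.
Legal moves for Black: Nh7, Nd7, Ng6, Ne6, Bxb5, Bxg4, Bc4+, Bf3, Bd3, Bf1, Bd1, Kh2.
Black has 12 legal moves and is not in check → neither.

neither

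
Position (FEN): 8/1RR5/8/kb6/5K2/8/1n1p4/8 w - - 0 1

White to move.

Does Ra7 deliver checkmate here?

no

After Ra7: black king on a5; in check: yes, from the white rook on a7.
Black has 3 legal replies: Kb6, Kb4, Ba6.
In check but a legal move exists → not checkmate.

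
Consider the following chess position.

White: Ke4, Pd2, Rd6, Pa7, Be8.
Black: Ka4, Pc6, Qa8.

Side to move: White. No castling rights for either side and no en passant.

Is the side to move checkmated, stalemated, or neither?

neither

White to move; white king on e4.
In check: no.
Legal moves for White include: Bf7, Bd7, Bg6, Bxc6+, Bh5, Rd8, Rd7, Rh6, Rg6, Rf6, Re6, Rxc6, Rd5, Rd4+, Rd3, Kf5, Ke5, Kf4, ... (list truncated; more exist).
White has legal moves and is not in check → neither.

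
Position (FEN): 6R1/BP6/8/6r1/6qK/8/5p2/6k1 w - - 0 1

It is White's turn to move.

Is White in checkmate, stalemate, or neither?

checkmate

White to move; white king on h4.
In check: yes, from the black queen on g4.
King squares — g3: attacked by Qg4; h3: attacked by Qg4; g4: attacked by Rg5; g5: attacked by Qg4; h5: attacked by Qg4.
Legal moves for White: none.
In check with no legal moves → checkmate.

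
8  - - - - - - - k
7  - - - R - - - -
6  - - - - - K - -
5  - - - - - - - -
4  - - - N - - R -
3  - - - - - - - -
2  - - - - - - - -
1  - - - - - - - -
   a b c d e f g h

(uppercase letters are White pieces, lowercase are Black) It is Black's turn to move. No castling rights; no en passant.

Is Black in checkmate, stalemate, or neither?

Black to move; black king on h8.
In check: no.
King squares — g7: attacked by Rg4; h7: attacked by Rd7; g8: attacked by Rg4.
Legal moves for Black: none.
Not in check and no legal moves → stalemate.

stalemate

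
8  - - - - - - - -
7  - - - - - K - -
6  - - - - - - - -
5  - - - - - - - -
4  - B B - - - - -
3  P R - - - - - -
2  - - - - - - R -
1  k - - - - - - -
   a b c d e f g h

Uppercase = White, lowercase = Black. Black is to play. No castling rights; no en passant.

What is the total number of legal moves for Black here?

Black to move; king on a1.
In check: no.
Legal moves: none.
Count: 0.

0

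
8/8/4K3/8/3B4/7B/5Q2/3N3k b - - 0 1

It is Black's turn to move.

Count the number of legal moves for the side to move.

Black to move; king on h1.
In check: no.
Legal moves: none.
Count: 0.

0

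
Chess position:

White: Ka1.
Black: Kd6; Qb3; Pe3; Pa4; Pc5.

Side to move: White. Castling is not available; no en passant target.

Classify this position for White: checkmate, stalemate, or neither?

stalemate

White to move; white king on a1.
In check: no.
King squares — b1: attacked by Qb3; a2: attacked by Qb3; b2: attacked by Qb3.
Legal moves for White: none.
Not in check and no legal moves → stalemate.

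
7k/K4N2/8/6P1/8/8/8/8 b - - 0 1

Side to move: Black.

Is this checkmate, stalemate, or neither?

Black to move; black king on h8.
In check: yes, from the white knight on f7.
King squares — g7: available; h7: available; g8: available.
Legal moves for Black: Kg8, Kh7, Kg7.
Black is in check but has 3 legal moves → neither.

neither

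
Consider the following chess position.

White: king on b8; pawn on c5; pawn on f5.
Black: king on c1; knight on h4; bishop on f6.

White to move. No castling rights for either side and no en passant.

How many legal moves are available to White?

White to move; king on b8.
In check: no.
Legal moves: Kc8, Ka8, Kc7, Kb7, Ka7, c6.
Count: 6.

6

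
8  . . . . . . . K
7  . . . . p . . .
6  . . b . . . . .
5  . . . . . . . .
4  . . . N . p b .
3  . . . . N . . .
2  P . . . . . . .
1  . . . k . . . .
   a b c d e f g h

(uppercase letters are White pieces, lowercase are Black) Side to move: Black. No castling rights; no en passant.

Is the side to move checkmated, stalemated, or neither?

neither

Black to move; black king on d1.
In check: yes, from the white knight on e3.
King squares — c1: available; e1: available; c2: attacked by Ne3; d2: available; e2: attacked by Nd4.
Legal moves for Black: Kd2, Ke1, Kc1, fxe3.
Black is in check but has 4 legal moves → neither.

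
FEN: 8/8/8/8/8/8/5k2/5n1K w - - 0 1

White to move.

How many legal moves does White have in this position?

0

White to move; king on h1.
In check: no.
Legal moves: none.
Count: 0.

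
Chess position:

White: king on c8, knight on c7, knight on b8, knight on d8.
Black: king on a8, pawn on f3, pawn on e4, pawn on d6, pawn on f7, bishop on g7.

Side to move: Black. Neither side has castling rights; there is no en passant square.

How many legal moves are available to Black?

Black to move; king on a8.
In check: yes, from the white knight on c7.
Legal moves: Ka7.
Count: 1.

1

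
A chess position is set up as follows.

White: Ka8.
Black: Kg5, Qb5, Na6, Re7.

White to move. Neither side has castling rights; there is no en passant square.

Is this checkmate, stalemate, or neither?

White to move; white king on a8.
In check: no.
King squares — a7: attacked by Re7; b7: attacked by Qb5; b8: attacked by Qb5.
Legal moves for White: none.
Not in check and no legal moves → stalemate.

stalemate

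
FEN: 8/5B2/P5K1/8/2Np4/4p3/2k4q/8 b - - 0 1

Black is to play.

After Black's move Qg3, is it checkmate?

no

After Qg3: white king on g6; in check: yes, from the black queen on g3.
White has 5 legal replies: Kh7, Kh6, Kf6, Kh5, Kf5.
In check but a legal move exists → not checkmate.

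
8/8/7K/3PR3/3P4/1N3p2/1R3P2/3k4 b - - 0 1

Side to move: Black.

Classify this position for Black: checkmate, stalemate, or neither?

Black to move; black king on d1.
In check: no.
King squares — c1: attacked by Nb3; e1: attacked by Re5; c2: attacked by Rb2; d2: attacked by Rb2; e2: attacked by Rb2.
Legal moves for Black: none.
Not in check and no legal moves → stalemate.

stalemate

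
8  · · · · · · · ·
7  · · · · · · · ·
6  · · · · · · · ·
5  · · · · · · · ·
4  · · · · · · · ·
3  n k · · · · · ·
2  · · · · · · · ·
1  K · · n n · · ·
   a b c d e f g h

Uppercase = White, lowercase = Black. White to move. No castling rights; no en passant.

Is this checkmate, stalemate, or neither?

stalemate

White to move; white king on a1.
In check: no.
King squares — b1: attacked by Na3; a2: attacked by Kb3; b2: attacked by Nd1.
Legal moves for White: none.
Not in check and no legal moves → stalemate.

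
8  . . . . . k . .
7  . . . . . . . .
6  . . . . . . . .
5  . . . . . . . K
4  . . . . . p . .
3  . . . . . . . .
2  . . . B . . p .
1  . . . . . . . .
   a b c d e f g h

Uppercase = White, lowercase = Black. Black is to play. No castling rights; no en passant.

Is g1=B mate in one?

After g1=B: white king on h5; in check: no.
White is not in check, so this cannot be checkmate.

no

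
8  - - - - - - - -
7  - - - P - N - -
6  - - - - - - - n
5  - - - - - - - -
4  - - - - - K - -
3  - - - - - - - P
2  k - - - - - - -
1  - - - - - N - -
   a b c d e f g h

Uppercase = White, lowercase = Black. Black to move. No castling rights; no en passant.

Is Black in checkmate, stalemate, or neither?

neither

Black to move; black king on a2.
In check: no.
Legal moves for Black: Ng8, Nxf7, Nf5, Ng4, Kb3, Ka3, Kb2, Kb1, Ka1.
Black has 9 legal moves and is not in check → neither.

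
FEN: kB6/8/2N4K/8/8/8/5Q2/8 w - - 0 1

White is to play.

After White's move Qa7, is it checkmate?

yes

After Qa7: black king on a8; in check: yes, from the white queen on a7.
King squares — a7: attacked by Nc6; b7: attacked by Qa7; b8: attacked by Nc6.
Black has no legal moves → checkmate.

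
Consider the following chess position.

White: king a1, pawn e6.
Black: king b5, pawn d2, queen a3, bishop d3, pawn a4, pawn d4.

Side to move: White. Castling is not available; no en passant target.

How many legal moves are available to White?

0

White to move; king on a1.
In check: yes, from the black queen on a3.
Legal moves: none.
Count: 0.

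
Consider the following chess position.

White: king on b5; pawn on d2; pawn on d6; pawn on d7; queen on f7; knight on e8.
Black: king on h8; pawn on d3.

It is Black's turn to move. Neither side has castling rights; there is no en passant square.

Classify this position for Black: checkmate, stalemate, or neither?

Black to move; black king on h8.
In check: no.
King squares — g7: attacked by Qf7; h7: attacked by Qf7; g8: attacked by Qf7.
Legal moves for Black: none.
Not in check and no legal moves → stalemate.

stalemate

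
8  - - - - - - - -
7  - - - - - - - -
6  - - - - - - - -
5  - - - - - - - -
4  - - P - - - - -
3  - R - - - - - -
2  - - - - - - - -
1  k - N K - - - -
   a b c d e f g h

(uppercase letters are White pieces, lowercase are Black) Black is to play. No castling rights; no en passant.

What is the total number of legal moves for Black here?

0

Black to move; king on a1.
In check: no.
Legal moves: none.
Count: 0.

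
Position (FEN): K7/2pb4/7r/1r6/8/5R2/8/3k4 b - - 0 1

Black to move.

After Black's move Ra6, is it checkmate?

After Ra6: white king on a8; in check: yes, from the black rook on a6.
King squares — a7: attacked by Ra6; b7: attacked by Rb5; b8: attacked by Rb5.
White has no legal moves → checkmate.

yes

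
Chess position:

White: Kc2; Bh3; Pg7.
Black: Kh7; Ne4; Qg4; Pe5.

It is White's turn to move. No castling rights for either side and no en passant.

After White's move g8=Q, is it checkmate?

no

After g8=Q: black king on h7; in check: yes, from the white queen on g8.
Black has 3 legal replies: Kxg8, Kh6, Qxg8.
In check but a legal move exists → not checkmate.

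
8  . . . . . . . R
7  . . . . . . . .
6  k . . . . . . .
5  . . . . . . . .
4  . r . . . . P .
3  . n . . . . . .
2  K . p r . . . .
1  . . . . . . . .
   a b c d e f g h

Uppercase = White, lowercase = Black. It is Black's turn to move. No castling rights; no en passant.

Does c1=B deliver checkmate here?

After c1=B: white king on a2; in check: yes, from the black rook on d2.
White has 1 legal reply: Kb1.
In check but a legal move exists → not checkmate.

no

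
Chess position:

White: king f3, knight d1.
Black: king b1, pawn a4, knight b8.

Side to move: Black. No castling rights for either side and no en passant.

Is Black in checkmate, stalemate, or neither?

Black to move; black king on b1.
In check: no.
Legal moves for Black: Nd7, Nc6, Na6, Kc2, Ka2, Kc1, Ka1, a3.
Black has 8 legal moves and is not in check → neither.

neither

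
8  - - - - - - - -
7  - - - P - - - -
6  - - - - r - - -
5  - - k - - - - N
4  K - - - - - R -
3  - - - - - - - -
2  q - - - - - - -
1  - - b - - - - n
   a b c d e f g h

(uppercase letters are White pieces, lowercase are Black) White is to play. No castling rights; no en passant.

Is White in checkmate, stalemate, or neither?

White to move; white king on a4.
In check: yes, from the black queen on a2.
King squares — a3: attacked by Bc1; b3: attacked by Qa2; b4: attacked by Kc5; a5: attacked by Qa2; b5: attacked by Kc5.
Legal moves for White: none.
In check with no legal moves → checkmate.

checkmate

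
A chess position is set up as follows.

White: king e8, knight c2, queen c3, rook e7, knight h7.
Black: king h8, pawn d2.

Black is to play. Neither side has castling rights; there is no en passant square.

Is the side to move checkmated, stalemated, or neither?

neither

Black to move; black king on h8.
In check: yes, from the white queen on c3.
Legal moves for Black: Kg8.
Black is in check but has 1 legal move → neither.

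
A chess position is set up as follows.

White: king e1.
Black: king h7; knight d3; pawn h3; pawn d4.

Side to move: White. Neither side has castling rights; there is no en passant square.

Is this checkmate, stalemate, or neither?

neither

White to move; white king on e1.
In check: yes, from the black knight on d3.
Legal moves for White: Ke2, Kd2, Kf1, Kd1.
White is in check but has 4 legal moves → neither.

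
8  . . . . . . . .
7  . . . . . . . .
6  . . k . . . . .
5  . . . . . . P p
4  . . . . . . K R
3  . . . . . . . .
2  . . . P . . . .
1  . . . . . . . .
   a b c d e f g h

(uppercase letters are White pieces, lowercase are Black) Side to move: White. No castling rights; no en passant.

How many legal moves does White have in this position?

7

White to move; king on g4.
In check: yes, from the black pawn on h5.
Legal moves: Kxh5, Kf5, Kf4, Kh3, Kg3, Kf3, Rxh5.
Count: 7.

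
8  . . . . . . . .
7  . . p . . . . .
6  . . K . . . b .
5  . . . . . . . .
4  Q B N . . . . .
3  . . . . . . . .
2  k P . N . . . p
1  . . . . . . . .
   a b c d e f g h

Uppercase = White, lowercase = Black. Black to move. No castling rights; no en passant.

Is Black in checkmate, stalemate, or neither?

checkmate

Black to move; black king on a2.
In check: yes, from the white queen on a4.
King squares — a1: attacked by Qa4; b1: attacked by Nd2; b2: attacked by Nc4; a3: attacked by Pb2; b3: attacked by Nd2.
Legal moves for Black: none.
In check with no legal moves → checkmate.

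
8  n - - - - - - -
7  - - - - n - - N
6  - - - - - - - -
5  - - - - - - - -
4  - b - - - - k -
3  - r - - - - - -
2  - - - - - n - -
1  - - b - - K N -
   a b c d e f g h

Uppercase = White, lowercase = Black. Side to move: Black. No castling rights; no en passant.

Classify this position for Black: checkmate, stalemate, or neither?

neither

Black to move; black king on g4.
In check: no.
Legal moves for Black include: Nc7, Nb6, Ng8, Nc8, Ng6, Nc6, Nf5, Nd5, Kh5, Kf5, Kh4, Kf4, Kg3, Bd6, Bc5, Ba5, Bc3, Bba3, ... (list truncated; more exist).
Black has legal moves and is not in check → neither.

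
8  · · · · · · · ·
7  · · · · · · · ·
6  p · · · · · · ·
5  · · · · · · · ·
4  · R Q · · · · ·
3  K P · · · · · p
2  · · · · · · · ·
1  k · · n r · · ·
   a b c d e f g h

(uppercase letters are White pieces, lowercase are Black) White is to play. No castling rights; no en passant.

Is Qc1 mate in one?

yes

After Qc1: black king on a1; in check: yes, from the white queen on c1.
King squares — b1: attacked by Qc1; a2: attacked by Ka3; b2: attacked by Qc1.
Black has no legal moves → checkmate.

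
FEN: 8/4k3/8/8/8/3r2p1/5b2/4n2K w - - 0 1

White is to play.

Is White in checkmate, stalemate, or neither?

stalemate

White to move; white king on h1.
In check: no.
King squares — g1: attacked by Bf2; g2: attacked by Ne1; h2: attacked by Pg3.
Legal moves for White: none.
Not in check and no legal moves → stalemate.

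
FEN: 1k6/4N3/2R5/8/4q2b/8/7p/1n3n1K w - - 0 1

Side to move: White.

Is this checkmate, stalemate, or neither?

White to move; white king on h1.
In check: yes, from the black queen on e4.
King squares — g1: attacked by Ph2; g2: attacked by Qe4; h2: attacked by Nf1.
Legal moves for White: none.
In check with no legal moves → checkmate.

checkmate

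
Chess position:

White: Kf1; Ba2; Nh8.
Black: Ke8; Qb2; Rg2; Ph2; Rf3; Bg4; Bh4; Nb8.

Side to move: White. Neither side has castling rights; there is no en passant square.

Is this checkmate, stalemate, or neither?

checkmate

White to move; white king on f1.
In check: yes, from the black rook on f3.
King squares — e1: attacked by Bh4; g1: attacked by Rg2; e2: attacked by Qb2; f2: attacked by Qb2; g2: attacked by Qb2.
Legal moves for White: none.
In check with no legal moves → checkmate.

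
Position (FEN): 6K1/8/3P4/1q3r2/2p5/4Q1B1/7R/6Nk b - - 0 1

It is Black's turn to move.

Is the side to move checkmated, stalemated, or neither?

checkmate

Black to move; black king on h1.
In check: yes, from the white rook on h2.
King squares — g1: attacked by Qe3; g2: attacked by Rh2; h2: attacked by Bg3.
Legal moves for Black: none.
In check with no legal moves → checkmate.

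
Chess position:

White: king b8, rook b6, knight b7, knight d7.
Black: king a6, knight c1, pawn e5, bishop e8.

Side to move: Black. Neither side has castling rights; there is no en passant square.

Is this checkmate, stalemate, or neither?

Black to move; black king on a6.
In check: yes, from the white rook on b6.
King squares — a5: attacked by Nb7; b5: attacked by Rb6; b6: attacked by Nd7; a7: attacked by Kb8; b7: attacked by Rb6.
Legal moves for Black: none.
In check with no legal moves → checkmate.

checkmate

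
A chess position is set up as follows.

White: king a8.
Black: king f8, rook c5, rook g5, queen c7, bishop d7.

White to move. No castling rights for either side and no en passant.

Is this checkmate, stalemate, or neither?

White to move; white king on a8.
In check: no.
King squares — a7: attacked by Qc7; b7: attacked by Qc7; b8: attacked by Qc7.
Legal moves for White: none.
Not in check and no legal moves → stalemate.

stalemate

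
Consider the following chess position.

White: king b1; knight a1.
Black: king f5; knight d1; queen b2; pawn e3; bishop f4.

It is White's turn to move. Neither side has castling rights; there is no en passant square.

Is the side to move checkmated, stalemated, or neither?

checkmate

White to move; white king on b1.
In check: yes, from the black queen on b2.
King squares — a1: own knight; c1: attacked by Qb2; a2: attacked by Qb2; b2: attacked by Nd1; c2: attacked by Qb2.
Legal moves for White: none.
In check with no legal moves → checkmate.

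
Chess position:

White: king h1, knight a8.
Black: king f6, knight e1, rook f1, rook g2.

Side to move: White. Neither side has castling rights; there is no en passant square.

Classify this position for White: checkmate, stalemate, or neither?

White to move; white king on h1.
In check: yes, from the black rook on f1.
King squares — g1: attacked by Rf1; g2: attacked by Ne1; h2: attacked by Rg2.
Legal moves for White: none.
In check with no legal moves → checkmate.

checkmate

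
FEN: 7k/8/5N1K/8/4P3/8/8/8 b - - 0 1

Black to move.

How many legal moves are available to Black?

Black to move; king on h8.
In check: no.
Legal moves: none.
Count: 0.

0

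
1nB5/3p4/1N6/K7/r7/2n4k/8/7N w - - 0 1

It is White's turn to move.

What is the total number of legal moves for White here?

1

White to move; king on a5.
In check: yes, from the black rook on a4.
Legal moves: Nxa4.
Count: 1.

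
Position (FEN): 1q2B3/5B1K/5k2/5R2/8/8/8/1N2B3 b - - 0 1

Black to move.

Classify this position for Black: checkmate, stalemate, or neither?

neither

Black to move; black king on f6.
In check: yes, from the white rook on f5.
King squares — e5: attacked by Rf5; f5: available; g5: attacked by Rf5; e6: attacked by Bf7; g6: attacked by Bf7; e7: available; f7: attacked by Rf5; g7: attacked by Kh7.
Legal moves for Black: Ke7, Kxf5.
Black is in check but has 2 legal moves → neither.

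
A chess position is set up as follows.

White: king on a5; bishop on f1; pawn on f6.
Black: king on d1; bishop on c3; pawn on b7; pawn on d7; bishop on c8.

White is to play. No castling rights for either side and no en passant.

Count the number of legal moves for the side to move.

3

White to move; king on a5.
In check: yes, from the black bishop on c3.
Legal moves: Kb6, Kb5, Ka4.
Count: 3.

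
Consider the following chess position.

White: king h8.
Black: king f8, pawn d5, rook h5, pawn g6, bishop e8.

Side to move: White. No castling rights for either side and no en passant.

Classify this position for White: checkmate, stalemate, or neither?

White to move; white king on h8.
In check: yes, from the black rook on h5.
King squares — g7: attacked by Kf8; h7: attacked by Rh5; g8: attacked by Kf8.
Legal moves for White: none.
In check with no legal moves → checkmate.

checkmate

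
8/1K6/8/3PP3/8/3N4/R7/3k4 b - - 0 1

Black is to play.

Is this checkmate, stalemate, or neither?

Black to move; black king on d1.
In check: no.
King squares — c1: attacked by Nd3; e1: attacked by Nd3; c2: attacked by Ra2; d2: attacked by Ra2; e2: attacked by Ra2.
Legal moves for Black: none.
Not in check and no legal moves → stalemate.

stalemate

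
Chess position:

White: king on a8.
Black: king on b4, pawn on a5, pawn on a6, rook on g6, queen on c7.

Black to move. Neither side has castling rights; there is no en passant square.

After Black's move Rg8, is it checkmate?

yes

After Rg8: white king on a8; in check: yes, from the black rook on g8.
King squares — a7: attacked by Qc7; b7: attacked by Qc7; b8: attacked by Qc7.
White has no legal moves → checkmate.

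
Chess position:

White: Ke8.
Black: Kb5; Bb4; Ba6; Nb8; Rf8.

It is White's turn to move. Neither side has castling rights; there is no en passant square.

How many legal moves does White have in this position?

0

White to move; king on e8.
In check: yes, from the black rook on f8.
Legal moves: none.
Count: 0.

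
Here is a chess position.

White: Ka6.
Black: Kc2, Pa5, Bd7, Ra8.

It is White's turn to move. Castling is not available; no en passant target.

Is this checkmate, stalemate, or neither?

neither

White to move; white king on a6.
In check: yes, from the black rook on a8.
Legal moves for White: Kb7, Kb6.
White is in check but has 2 legal moves → neither.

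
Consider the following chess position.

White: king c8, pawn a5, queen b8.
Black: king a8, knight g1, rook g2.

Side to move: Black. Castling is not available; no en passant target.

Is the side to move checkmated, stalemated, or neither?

checkmate

Black to move; black king on a8.
In check: yes, from the white queen on b8.
King squares — a7: attacked by Qb8; b7: attacked by Qb8; b8: attacked by Kc8.
Legal moves for Black: none.
In check with no legal moves → checkmate.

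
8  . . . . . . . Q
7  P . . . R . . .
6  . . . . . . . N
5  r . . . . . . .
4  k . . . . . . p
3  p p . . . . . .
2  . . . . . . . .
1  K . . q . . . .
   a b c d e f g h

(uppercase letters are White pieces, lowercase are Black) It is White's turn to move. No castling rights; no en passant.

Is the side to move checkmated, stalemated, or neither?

checkmate

White to move; white king on a1.
In check: yes, from the black queen on d1.
King squares — b1: attacked by Qd1; a2: attacked by Pb3; b2: attacked by Pa3.
Legal moves for White: none.
In check with no legal moves → checkmate.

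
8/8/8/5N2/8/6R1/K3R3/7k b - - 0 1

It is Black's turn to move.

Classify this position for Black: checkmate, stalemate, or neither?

stalemate

Black to move; black king on h1.
In check: no.
King squares — g1: attacked by Rg3; g2: attacked by Re2; h2: attacked by Re2.
Legal moves for Black: none.
Not in check and no legal moves → stalemate.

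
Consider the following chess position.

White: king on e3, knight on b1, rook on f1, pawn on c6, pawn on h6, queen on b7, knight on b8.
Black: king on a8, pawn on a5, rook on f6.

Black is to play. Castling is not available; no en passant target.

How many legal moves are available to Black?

Black to move; king on a8.
In check: yes, from the white queen on b7.
Legal moves: none.
Count: 0.

0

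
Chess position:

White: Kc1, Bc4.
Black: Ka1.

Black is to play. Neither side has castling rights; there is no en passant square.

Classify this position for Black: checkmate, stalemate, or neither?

Black to move; black king on a1.
In check: no.
King squares — b1: attacked by Kc1; a2: attacked by Bc4; b2: attacked by Kc1.
Legal moves for Black: none.
Not in check and no legal moves → stalemate.

stalemate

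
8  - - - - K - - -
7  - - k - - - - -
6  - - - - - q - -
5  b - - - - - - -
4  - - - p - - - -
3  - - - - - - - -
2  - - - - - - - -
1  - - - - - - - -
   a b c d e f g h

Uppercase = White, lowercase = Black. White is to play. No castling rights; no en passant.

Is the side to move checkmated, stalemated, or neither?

stalemate

White to move; white king on e8.
In check: no.
King squares — d7: attacked by Kc7; e7: attacked by Qf6; f7: attacked by Qf6; d8: attacked by Qf6; f8: attacked by Qf6.
Legal moves for White: none.
Not in check and no legal moves → stalemate.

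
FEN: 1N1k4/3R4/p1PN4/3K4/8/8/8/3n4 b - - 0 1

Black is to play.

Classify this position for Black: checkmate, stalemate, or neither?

checkmate

Black to move; black king on d8.
In check: yes, from the white rook on d7.
King squares — c7: attacked by Rd7; d7: attacked by Pc6; e7: attacked by Rd7; c8: attacked by Nd6; e8: attacked by Nd6.
Legal moves for Black: none.
In check with no legal moves → checkmate.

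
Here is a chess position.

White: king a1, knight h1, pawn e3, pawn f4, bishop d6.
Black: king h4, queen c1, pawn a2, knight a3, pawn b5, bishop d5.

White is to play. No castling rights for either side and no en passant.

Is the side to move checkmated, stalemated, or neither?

checkmate

White to move; white king on a1.
In check: yes, from the black queen on c1.
King squares — b1: attacked by Qc1; a2: attacked by Bd5; b2: attacked by Qc1.
Legal moves for White: none.
In check with no legal moves → checkmate.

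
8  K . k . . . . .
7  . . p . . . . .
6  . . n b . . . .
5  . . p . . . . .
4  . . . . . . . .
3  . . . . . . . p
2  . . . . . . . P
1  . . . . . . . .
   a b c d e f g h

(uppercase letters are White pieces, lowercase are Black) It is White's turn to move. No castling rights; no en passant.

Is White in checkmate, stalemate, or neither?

stalemate

White to move; white king on a8.
In check: no.
King squares — a7: attacked by Nc6; b7: attacked by Kc8; b8: attacked by Nc6.
Legal moves for White: none.
Not in check and no legal moves → stalemate.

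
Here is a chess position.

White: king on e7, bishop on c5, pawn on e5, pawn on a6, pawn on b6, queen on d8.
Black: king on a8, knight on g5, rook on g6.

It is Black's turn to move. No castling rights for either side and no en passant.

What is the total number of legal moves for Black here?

Black to move; king on a8.
In check: yes, from the white queen on d8.
Legal moves: none.
Count: 0.

0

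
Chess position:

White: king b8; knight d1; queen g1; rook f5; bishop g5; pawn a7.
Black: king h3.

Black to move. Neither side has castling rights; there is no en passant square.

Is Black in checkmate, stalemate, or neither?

Black to move; black king on h3.
In check: no.
King squares — g2: attacked by Qg1; h2: attacked by Qg1; g3: attacked by Qg1; g4: attacked by Qg1; h4: attacked by Bg5.
Legal moves for Black: none.
Not in check and no legal moves → stalemate.

stalemate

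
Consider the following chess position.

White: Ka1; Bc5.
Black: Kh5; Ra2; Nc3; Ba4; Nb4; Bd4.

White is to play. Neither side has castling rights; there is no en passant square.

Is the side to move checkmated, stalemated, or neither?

White to move; white king on a1.
In check: yes, from the black rook on a2.
King squares — b1: attacked by Nc3; a2: attacked by Nc3; b2: attacked by Ra2.
Legal moves for White: none.
In check with no legal moves → checkmate.

checkmate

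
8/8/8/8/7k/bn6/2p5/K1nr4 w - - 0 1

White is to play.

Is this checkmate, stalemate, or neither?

checkmate

White to move; white king on a1.
In check: yes, from the black knight on b3.
King squares — b1: attacked by Pc2; a2: attacked by Nc1; b2: attacked by Ba3.
Legal moves for White: none.
In check with no legal moves → checkmate.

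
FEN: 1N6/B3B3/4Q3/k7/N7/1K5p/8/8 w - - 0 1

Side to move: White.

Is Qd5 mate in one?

After Qd5: black king on a5; in check: yes, from the white queen on d5.
King squares — a4: attacked by Kb3; b4: attacked by Kb3; b5: attacked by Qd5; a6: attacked by Nb8; b6: attacked by Na4.
Black has no legal moves → checkmate.

yes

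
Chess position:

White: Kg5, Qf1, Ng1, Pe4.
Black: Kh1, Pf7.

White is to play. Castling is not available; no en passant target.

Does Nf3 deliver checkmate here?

yes

After Nf3: black king on h1; in check: yes, from the white queen on f1.
King squares — g1: attacked by Qf1; g2: attacked by Qf1; h2: attacked by Nf3.
Black has no legal moves → checkmate.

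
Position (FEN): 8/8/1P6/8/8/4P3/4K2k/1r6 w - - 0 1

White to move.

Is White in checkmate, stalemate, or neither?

White to move; white king on e2.
In check: no.
Legal moves for White: Kf3, Kd3, Kf2, Kd2, b7, e4.
White has 6 legal moves and is not in check → neither.

neither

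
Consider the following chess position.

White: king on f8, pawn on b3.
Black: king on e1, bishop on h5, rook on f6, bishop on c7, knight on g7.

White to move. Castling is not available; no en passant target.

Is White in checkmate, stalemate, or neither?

neither

White to move; white king on f8.
In check: yes, from the black rook on f6.
King squares — e7: available; f7: attacked by Bh5; g7: available; e8: attacked by Bh5; g8: available.
Legal moves for White: Kg8, Kxg7, Ke7.
White is in check but has 3 legal moves → neither.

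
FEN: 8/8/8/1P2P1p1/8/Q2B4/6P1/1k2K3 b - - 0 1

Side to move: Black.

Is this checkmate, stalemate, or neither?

Black to move; black king on b1.
In check: yes, from the white bishop on d3.
King squares — a1: attacked by Qa3; c1: attacked by Qa3; a2: attacked by Qa3; b2: attacked by Qa3; c2: attacked by Bd3.
Legal moves for Black: none.
In check with no legal moves → checkmate.

checkmate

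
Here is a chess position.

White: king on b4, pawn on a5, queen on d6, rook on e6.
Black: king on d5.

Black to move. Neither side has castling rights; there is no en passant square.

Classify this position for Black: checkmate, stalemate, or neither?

Black to move; black king on d5.
In check: yes, from the white queen on d6.
King squares — c4: attacked by Kb4; d4: attacked by Qd6; e4: attacked by Re6; c5: attacked by Kb4; e5: attacked by Qd6; c6: attacked by Qd6; d6: attacked by Re6; e6: attacked by Qd6.
Legal moves for Black: none.
In check with no legal moves → checkmate.

checkmate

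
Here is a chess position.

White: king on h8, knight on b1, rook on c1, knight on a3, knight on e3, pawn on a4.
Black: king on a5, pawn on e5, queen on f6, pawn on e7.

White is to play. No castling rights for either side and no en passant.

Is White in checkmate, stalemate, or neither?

White to move; white king on h8.
In check: yes, from the black queen on f6.
King squares — g7: attacked by Qf6; h7: available; g8: available.
Legal moves for White: Kg8, Kh7.
White is in check but has 2 legal moves → neither.

neither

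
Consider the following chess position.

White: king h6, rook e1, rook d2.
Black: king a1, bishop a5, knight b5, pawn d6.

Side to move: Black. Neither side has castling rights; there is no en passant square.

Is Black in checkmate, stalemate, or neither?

checkmate

Black to move; black king on a1.
In check: yes, from the white rook on e1.
King squares — b1: attacked by Re1; a2: attacked by Rd2; b2: attacked by Rd2.
Legal moves for Black: none.
In check with no legal moves → checkmate.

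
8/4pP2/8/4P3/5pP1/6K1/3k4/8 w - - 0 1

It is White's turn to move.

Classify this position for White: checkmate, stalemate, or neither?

White to move; white king on g3.
In check: yes, from the black pawn on f4.
Legal moves for White: Kh4, Kxf4, Kh3, Kf3, Kh2, Kg2, Kf2.
White is in check but has 7 legal moves → neither.

neither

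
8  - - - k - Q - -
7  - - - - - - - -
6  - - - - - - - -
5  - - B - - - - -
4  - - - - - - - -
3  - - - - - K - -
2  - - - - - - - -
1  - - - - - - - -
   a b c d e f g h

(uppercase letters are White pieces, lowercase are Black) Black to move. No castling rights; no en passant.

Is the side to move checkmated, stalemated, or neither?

Black to move; black king on d8.
In check: yes, from the white queen on f8.
King squares — c7: available; d7: available; e7: attacked by Bc5; c8: attacked by Qf8; e8: attacked by Qf8.
Legal moves for Black: Kd7, Kc7.
Black is in check but has 2 legal moves → neither.

neither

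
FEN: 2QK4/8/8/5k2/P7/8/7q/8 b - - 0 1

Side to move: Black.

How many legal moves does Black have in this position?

Black to move; king on f5.
In check: yes, from the white queen on c8.
Legal moves: Kg6, Kf6, Kg5, Ke5, Kf4, Ke4.
Count: 6.

6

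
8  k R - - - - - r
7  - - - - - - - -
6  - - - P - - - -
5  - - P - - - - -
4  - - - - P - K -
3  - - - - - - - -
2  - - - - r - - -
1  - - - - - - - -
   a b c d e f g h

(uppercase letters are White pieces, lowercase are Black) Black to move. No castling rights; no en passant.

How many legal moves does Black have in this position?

Black to move; king on a8.
In check: yes, from the white rook on b8.
Legal moves: Kxb8, Ka7, Rxb8.
Count: 3.

3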